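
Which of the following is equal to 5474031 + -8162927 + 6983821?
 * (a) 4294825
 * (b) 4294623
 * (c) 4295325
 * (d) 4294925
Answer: d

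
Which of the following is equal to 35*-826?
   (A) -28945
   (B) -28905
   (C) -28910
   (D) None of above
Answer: C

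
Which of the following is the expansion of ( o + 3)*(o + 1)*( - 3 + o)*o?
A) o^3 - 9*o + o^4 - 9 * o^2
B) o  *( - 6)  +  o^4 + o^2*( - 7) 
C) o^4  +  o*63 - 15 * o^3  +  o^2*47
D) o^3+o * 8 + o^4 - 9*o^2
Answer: A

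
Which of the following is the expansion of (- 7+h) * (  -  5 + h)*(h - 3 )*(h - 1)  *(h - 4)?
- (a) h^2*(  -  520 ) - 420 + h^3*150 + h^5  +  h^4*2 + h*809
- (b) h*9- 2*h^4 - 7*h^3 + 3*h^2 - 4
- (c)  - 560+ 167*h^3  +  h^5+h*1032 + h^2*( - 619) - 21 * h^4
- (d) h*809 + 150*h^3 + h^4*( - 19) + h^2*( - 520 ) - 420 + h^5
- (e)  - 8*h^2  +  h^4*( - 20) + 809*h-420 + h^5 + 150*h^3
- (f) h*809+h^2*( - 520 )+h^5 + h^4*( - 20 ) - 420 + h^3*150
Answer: f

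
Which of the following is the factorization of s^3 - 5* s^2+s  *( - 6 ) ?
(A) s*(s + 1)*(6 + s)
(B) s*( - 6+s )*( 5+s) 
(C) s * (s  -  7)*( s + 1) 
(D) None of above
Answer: D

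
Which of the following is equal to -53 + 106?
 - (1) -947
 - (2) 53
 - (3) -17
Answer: 2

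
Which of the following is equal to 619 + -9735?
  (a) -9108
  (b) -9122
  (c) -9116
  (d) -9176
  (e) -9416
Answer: c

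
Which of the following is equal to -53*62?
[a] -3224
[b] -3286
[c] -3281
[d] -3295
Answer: b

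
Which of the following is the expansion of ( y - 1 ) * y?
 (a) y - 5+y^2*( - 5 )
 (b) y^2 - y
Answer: b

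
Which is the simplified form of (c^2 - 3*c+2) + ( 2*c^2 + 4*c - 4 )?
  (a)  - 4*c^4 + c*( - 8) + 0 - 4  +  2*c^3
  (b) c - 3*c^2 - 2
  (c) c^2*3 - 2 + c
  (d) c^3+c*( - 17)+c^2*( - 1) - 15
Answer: c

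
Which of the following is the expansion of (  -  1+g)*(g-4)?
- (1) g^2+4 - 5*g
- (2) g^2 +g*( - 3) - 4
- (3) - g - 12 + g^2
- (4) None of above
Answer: 1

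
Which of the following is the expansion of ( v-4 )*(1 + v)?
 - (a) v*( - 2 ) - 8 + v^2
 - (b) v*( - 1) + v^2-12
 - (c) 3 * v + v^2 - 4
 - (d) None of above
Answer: d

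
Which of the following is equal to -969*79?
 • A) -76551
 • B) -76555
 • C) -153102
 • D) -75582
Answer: A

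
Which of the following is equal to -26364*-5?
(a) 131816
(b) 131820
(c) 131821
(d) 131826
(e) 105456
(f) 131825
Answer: b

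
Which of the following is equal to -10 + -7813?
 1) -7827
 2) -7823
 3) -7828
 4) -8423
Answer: 2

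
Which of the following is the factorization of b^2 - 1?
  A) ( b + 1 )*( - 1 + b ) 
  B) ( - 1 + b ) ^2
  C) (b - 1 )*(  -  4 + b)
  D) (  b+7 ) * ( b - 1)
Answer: A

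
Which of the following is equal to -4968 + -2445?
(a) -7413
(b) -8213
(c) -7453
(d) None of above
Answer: a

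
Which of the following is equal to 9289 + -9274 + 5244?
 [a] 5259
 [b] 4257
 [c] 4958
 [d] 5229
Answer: a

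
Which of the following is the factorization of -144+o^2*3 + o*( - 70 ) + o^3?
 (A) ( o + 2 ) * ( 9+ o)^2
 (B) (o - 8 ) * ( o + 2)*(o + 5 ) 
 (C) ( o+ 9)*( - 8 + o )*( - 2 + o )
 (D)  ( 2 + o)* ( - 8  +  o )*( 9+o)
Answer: D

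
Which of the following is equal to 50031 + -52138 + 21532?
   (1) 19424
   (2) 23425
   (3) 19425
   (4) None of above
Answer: 3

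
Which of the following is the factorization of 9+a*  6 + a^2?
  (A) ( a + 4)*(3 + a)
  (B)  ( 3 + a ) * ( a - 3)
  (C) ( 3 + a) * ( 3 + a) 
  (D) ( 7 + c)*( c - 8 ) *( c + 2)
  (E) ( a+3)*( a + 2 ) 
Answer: C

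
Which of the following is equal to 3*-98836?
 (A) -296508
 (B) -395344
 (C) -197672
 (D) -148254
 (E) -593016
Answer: A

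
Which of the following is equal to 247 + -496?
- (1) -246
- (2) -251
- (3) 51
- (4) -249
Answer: 4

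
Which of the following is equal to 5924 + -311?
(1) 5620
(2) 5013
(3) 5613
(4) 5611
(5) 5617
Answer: 3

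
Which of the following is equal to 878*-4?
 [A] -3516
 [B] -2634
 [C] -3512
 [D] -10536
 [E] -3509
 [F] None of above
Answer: C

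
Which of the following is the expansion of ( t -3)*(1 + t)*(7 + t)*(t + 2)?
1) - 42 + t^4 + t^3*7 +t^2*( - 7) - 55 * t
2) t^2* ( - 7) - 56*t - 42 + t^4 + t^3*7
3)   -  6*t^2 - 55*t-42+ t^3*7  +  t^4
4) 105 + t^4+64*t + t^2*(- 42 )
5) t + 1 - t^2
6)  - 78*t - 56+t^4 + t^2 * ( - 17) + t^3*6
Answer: 1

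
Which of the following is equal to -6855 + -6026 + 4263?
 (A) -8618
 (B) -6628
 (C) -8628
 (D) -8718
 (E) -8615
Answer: A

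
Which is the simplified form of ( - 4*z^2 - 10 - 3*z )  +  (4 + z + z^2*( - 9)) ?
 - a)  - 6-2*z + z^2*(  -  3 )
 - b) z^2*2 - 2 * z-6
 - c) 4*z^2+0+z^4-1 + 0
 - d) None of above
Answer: d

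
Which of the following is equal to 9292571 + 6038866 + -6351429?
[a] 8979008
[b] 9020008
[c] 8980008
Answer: c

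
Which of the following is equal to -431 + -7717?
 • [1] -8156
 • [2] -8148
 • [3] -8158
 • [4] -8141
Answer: 2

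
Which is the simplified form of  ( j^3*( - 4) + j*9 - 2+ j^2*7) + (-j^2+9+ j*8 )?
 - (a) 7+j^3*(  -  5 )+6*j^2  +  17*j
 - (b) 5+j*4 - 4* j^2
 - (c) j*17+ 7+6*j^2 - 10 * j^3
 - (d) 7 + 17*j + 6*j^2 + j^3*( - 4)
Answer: d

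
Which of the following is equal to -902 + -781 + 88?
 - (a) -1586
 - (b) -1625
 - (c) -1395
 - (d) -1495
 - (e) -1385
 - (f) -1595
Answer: f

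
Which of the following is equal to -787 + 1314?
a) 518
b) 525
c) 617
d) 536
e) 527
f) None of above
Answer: e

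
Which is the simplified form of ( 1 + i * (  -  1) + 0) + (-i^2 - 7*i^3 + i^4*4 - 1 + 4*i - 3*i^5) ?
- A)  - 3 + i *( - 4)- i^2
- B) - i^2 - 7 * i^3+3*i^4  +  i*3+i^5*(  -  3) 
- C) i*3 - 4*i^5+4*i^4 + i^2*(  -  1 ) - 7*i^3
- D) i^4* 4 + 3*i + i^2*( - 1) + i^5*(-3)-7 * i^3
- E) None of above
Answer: D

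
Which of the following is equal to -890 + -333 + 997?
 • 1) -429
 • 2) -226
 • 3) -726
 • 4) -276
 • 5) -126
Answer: 2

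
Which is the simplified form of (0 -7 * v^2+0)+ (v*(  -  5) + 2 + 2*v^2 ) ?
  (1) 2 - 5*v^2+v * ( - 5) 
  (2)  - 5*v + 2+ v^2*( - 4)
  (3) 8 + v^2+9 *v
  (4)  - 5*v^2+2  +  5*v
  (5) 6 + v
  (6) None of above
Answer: 1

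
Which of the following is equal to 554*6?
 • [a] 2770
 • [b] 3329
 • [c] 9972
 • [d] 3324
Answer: d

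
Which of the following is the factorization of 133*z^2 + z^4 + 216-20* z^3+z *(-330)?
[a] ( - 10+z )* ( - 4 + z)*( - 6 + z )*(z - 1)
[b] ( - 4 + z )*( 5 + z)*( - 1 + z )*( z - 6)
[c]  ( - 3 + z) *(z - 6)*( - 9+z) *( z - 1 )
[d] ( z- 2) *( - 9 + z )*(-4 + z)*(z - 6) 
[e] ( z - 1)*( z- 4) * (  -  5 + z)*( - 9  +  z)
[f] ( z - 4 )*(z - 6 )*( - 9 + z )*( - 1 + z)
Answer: f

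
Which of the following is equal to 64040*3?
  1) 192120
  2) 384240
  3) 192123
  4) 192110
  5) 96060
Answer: 1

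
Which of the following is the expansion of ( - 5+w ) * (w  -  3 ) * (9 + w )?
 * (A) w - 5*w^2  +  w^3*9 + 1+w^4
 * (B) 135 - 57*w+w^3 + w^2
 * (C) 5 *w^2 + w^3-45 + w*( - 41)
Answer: B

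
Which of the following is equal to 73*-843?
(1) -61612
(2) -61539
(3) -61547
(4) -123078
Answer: 2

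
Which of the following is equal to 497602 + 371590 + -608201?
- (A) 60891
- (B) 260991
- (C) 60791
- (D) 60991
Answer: B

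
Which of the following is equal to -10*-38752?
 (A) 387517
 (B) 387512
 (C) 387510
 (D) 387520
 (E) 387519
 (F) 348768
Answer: D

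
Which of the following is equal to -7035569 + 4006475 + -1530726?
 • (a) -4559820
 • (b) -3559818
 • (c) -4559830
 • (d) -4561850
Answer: a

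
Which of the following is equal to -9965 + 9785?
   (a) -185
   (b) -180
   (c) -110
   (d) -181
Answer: b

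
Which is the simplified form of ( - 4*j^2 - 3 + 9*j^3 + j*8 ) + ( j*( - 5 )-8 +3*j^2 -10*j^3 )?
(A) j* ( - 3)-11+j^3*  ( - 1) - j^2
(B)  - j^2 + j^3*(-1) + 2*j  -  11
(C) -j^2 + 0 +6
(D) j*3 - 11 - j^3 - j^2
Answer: D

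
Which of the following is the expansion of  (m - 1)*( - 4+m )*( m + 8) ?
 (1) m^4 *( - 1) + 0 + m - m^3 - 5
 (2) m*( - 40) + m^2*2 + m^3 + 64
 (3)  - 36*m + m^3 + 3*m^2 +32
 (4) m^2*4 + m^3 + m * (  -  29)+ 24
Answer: 3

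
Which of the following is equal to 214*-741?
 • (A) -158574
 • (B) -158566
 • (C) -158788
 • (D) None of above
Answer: A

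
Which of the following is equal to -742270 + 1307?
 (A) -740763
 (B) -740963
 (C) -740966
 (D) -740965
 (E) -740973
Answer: B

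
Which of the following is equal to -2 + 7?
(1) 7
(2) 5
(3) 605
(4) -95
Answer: 2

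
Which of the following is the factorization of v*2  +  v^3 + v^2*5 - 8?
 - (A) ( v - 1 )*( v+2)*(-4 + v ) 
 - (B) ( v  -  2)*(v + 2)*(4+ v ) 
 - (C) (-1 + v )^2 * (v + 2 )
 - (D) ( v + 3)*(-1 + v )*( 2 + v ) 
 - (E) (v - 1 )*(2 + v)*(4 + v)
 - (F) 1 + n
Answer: E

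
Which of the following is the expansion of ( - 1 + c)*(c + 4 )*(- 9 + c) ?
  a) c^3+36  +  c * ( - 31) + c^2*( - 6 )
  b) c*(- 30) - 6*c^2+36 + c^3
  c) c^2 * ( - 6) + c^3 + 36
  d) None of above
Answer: a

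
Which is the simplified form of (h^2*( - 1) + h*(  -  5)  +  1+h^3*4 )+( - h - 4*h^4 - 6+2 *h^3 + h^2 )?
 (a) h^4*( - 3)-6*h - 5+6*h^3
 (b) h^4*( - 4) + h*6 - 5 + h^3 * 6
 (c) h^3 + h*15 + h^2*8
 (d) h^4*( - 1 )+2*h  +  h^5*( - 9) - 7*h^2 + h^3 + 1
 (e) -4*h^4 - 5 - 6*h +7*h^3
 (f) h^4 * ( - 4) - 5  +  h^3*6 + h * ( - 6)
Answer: f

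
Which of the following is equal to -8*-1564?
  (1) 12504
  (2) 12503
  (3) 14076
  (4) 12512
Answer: 4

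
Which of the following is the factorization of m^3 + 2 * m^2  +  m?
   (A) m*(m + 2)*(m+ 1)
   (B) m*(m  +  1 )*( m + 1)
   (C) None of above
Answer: B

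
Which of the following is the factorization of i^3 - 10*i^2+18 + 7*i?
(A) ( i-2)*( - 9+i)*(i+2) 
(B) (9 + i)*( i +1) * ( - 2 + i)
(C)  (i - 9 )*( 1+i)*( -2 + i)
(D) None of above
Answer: C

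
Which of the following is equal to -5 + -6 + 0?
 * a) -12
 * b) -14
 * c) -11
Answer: c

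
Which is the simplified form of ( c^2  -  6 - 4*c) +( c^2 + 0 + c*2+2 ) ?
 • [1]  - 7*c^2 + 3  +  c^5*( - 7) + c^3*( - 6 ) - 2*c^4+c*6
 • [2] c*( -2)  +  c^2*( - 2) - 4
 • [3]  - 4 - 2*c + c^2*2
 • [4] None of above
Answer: 3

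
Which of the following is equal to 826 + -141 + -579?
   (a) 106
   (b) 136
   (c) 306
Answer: a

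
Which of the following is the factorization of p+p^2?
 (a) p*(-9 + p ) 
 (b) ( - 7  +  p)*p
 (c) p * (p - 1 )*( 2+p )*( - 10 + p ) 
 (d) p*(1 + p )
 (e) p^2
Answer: d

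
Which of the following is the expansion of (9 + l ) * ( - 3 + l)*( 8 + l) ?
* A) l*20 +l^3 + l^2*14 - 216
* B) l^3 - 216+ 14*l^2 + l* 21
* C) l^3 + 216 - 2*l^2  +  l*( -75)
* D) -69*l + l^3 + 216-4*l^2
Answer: B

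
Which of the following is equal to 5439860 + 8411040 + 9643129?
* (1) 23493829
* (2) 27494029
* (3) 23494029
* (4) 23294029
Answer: 3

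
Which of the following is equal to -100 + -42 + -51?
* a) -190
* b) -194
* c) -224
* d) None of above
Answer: d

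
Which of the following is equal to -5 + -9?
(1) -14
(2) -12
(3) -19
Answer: 1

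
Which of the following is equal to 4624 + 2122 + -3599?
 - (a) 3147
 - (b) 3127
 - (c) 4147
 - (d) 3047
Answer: a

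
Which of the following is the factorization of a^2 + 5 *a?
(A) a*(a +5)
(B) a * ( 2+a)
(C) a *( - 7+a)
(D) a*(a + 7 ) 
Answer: A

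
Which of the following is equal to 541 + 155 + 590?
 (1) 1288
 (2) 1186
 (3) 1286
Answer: 3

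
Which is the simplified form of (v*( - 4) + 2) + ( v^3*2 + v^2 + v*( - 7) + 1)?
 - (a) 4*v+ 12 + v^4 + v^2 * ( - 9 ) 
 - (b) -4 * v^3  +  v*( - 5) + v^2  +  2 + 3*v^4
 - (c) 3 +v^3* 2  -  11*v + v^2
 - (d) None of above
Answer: c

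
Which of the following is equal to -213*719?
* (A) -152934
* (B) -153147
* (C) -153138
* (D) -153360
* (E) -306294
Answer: B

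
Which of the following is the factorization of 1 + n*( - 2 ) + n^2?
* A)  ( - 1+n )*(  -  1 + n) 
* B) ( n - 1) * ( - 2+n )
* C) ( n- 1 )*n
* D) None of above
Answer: A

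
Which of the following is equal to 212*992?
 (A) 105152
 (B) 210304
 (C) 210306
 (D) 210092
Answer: B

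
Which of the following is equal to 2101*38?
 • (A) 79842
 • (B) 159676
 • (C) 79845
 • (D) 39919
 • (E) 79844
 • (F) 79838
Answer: F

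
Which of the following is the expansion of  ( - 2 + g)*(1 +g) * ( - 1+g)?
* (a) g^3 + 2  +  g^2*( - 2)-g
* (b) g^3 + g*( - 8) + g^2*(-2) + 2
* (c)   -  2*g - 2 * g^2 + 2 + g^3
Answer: a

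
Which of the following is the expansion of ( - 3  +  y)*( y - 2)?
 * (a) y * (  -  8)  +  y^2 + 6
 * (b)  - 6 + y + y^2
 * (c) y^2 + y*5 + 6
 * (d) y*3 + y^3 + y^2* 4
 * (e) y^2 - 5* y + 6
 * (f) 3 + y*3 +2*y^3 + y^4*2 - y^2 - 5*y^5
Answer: e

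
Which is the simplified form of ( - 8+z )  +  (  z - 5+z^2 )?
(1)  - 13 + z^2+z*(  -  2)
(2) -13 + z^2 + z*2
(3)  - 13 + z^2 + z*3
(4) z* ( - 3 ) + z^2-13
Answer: 2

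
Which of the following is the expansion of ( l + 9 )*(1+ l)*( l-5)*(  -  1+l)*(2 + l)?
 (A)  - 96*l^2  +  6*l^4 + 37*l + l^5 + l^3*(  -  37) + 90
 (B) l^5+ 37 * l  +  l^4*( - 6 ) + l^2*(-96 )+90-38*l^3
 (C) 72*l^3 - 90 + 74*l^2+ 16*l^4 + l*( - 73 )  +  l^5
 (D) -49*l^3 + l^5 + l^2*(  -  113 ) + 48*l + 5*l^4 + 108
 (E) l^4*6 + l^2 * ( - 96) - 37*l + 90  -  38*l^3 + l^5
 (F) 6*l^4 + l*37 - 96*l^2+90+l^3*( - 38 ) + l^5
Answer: F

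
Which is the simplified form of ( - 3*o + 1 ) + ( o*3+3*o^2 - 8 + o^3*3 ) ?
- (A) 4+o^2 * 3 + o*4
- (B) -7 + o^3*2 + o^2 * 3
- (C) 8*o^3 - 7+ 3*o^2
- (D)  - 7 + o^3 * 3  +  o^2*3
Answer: D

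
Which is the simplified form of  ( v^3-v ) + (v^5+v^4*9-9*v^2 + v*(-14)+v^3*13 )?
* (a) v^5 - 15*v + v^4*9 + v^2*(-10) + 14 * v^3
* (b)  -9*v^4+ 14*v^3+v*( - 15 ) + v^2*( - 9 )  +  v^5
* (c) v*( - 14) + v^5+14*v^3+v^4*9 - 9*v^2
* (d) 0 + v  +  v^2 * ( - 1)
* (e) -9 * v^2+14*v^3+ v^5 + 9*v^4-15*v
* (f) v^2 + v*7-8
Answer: e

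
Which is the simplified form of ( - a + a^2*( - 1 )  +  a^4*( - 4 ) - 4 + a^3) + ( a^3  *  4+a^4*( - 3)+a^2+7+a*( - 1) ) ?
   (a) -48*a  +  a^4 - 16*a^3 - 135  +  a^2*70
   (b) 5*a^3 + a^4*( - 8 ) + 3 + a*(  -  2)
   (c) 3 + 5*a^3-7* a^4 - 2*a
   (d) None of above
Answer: c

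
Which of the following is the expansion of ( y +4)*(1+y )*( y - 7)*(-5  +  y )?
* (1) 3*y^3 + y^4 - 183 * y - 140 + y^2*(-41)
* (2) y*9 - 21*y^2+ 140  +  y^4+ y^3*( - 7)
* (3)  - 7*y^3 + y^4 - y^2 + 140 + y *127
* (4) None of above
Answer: 4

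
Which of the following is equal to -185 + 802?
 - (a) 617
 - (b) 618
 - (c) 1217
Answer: a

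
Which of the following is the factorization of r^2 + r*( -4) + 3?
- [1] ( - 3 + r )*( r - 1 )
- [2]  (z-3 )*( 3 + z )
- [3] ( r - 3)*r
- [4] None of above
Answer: 1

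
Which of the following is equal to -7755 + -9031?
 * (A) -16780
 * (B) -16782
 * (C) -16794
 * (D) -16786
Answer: D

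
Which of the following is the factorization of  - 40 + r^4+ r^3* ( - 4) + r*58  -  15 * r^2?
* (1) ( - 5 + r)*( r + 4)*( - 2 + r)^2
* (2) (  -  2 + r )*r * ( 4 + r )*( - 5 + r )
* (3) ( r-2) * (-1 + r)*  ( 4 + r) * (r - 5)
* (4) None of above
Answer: 3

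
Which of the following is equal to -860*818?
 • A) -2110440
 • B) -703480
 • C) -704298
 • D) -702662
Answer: B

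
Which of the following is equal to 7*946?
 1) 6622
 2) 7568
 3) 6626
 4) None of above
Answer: 1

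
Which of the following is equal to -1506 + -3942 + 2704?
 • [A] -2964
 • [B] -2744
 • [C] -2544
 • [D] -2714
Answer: B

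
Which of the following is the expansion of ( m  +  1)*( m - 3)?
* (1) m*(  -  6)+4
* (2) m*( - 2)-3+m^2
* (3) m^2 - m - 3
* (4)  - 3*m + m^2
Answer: 2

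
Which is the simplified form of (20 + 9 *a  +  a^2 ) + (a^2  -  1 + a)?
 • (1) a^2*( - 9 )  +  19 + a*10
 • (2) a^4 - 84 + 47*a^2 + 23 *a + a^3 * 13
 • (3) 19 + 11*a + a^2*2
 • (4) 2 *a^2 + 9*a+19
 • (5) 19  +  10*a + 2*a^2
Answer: 5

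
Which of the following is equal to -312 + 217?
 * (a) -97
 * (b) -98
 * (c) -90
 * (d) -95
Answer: d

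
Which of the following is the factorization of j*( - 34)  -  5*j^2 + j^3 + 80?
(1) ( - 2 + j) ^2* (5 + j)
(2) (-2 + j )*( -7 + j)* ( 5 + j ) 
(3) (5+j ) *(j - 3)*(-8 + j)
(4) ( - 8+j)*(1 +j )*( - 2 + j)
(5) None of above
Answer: 5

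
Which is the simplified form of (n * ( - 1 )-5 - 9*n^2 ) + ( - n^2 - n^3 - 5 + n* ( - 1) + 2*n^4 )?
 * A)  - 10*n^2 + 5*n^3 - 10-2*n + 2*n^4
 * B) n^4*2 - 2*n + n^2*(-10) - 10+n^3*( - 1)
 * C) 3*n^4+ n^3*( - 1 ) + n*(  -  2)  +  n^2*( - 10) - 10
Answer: B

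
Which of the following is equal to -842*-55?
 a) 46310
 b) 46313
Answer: a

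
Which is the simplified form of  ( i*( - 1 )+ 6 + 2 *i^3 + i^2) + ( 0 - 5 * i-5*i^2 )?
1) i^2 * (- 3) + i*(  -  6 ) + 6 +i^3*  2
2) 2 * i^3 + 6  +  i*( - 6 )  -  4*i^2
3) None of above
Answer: 2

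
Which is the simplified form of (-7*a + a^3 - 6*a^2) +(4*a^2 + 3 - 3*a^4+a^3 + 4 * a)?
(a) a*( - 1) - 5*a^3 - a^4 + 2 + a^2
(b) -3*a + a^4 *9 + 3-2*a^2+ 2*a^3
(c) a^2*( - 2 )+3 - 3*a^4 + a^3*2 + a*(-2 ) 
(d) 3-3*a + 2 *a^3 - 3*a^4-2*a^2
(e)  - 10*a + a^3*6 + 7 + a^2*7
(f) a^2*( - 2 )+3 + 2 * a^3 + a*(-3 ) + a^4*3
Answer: d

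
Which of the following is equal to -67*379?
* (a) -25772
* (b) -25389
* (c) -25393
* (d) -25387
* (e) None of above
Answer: c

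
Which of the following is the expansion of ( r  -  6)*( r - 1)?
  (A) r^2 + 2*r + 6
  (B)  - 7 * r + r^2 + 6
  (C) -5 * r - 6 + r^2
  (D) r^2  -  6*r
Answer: B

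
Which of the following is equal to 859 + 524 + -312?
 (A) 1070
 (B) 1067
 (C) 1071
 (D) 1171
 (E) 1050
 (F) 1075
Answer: C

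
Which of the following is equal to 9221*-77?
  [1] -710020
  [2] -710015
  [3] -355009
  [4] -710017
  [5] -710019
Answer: 4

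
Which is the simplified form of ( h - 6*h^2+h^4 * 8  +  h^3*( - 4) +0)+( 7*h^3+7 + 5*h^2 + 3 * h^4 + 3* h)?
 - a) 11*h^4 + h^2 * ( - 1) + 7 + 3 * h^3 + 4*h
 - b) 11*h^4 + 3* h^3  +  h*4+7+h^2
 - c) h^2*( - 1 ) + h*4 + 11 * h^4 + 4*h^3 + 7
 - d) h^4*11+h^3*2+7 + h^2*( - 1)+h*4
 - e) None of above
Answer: a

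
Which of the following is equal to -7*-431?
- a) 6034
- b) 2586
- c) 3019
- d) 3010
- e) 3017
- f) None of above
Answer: e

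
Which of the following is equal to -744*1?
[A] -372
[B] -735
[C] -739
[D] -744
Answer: D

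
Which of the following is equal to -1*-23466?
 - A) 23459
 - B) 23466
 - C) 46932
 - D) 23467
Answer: B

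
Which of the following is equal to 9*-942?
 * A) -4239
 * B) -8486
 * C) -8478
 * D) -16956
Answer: C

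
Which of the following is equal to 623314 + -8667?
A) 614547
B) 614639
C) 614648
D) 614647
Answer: D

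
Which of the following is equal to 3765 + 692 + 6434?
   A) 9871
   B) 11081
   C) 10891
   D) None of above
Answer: C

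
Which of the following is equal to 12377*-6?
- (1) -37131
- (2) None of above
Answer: 2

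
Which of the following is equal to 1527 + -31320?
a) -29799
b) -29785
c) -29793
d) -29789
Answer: c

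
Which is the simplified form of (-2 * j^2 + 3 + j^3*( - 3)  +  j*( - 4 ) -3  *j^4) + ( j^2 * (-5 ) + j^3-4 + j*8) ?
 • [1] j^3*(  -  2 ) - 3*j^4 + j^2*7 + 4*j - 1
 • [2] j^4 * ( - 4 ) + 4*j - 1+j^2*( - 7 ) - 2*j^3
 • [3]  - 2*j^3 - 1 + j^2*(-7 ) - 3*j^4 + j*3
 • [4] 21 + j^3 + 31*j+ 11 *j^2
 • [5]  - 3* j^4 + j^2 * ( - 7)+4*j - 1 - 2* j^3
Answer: 5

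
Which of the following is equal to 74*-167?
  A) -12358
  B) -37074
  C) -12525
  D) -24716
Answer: A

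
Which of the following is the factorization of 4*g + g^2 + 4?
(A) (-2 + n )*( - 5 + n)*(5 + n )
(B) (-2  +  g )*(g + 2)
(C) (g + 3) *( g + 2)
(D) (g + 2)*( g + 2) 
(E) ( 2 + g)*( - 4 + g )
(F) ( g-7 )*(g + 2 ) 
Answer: D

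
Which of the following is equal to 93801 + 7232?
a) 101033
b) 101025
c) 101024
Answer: a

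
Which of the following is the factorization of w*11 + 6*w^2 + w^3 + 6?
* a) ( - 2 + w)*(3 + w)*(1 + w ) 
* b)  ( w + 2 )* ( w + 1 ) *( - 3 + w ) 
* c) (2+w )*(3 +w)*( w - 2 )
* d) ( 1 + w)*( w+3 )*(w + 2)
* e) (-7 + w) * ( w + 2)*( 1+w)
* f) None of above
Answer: d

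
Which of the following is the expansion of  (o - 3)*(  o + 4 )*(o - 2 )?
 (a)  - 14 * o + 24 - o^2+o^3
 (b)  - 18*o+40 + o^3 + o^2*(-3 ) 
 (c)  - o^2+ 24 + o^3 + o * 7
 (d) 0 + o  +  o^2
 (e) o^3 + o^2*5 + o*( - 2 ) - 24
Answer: a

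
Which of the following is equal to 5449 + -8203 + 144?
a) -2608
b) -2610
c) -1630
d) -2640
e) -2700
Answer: b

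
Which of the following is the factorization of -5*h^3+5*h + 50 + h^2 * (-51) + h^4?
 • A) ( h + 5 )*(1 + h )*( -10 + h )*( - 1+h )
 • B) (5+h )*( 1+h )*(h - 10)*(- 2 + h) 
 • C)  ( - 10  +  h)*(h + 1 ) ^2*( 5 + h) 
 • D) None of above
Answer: A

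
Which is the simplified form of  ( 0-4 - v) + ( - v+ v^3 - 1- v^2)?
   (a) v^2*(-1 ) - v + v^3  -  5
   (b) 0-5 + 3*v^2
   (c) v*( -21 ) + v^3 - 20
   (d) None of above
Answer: d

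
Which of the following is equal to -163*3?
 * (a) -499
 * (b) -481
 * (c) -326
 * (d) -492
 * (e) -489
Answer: e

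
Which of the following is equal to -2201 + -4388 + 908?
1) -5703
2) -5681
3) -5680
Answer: 2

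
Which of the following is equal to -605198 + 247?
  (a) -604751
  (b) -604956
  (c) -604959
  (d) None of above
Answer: d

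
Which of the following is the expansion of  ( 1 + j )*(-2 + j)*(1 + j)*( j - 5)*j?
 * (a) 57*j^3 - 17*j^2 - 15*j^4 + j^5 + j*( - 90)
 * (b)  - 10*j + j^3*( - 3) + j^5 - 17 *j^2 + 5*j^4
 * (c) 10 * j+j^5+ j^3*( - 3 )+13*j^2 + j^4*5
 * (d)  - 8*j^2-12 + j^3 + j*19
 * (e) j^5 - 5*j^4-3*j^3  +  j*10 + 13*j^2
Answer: e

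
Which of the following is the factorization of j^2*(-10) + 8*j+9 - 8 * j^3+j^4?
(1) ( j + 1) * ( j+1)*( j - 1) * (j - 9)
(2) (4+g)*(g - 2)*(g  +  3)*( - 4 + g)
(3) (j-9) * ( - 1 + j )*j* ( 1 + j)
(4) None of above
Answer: 1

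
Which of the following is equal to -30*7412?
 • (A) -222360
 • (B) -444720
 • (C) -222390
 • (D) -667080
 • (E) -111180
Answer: A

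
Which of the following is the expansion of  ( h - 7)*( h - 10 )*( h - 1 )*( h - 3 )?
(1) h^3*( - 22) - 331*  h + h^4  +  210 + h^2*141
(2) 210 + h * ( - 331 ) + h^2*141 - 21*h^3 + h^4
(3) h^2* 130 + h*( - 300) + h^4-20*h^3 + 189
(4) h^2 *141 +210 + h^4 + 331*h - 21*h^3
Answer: 2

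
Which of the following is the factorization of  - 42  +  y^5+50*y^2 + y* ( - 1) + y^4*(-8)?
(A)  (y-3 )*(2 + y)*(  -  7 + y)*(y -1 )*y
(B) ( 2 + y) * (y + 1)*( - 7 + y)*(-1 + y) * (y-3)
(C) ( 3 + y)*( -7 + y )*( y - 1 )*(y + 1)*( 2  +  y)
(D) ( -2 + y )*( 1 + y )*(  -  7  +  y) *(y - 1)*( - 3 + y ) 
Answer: B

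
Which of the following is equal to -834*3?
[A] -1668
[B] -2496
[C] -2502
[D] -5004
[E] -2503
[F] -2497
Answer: C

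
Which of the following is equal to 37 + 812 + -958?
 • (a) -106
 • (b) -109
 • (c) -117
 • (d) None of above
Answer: b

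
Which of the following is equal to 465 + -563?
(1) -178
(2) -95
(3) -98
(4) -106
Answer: 3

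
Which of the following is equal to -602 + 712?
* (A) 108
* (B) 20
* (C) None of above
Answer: C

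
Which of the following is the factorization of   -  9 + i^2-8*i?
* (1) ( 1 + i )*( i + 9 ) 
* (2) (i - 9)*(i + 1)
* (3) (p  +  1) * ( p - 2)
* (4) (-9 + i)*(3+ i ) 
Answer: 2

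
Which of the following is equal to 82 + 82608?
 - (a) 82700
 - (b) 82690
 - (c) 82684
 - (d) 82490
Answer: b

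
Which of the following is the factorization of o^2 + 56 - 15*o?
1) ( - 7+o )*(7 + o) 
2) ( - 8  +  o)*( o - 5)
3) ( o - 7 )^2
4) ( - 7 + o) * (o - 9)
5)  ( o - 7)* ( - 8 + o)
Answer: 5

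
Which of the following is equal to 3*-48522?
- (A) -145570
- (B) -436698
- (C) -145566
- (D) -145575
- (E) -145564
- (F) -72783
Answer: C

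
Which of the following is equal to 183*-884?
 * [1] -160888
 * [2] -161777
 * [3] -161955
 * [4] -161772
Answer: 4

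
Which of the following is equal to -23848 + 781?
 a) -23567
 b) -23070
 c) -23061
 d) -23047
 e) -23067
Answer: e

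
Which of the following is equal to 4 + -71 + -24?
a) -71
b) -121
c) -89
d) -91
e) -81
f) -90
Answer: d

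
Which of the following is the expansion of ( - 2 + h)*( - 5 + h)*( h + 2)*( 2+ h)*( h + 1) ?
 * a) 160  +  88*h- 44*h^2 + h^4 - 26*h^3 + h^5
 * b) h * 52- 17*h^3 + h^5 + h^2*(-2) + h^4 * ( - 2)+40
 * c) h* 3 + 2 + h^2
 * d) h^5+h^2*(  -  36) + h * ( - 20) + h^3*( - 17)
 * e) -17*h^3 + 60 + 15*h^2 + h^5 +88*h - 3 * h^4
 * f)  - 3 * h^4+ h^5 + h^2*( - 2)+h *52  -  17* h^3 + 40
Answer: b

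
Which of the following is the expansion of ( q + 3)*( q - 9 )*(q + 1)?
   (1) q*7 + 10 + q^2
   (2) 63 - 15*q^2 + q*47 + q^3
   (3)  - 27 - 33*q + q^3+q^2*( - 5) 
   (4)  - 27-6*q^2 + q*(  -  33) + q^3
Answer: 3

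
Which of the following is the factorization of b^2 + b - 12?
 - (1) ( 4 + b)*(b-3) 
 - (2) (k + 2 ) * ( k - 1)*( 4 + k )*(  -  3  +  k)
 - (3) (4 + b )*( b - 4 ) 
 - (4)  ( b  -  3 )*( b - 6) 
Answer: 1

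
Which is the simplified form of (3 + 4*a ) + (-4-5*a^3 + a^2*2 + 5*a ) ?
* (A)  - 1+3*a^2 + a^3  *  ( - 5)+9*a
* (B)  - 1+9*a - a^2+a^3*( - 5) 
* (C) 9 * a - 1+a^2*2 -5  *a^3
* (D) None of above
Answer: C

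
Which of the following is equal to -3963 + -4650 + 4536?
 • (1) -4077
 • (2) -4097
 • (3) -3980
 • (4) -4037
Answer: 1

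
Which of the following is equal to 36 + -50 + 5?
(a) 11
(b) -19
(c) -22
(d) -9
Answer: d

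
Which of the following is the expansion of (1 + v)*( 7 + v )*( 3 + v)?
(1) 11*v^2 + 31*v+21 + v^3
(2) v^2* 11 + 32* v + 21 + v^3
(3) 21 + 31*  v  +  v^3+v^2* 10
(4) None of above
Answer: 1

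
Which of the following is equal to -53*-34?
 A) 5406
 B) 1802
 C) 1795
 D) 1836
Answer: B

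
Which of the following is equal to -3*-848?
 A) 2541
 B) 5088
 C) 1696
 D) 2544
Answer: D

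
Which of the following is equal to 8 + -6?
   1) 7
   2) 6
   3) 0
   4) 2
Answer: 4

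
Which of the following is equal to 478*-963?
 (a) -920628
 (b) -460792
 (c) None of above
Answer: c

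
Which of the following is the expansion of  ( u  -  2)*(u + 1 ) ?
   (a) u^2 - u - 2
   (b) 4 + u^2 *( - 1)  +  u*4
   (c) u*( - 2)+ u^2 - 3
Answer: a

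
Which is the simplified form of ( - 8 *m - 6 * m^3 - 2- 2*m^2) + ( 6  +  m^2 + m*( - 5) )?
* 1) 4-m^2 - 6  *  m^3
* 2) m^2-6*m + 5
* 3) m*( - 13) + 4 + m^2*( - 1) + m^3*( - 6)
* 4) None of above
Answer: 3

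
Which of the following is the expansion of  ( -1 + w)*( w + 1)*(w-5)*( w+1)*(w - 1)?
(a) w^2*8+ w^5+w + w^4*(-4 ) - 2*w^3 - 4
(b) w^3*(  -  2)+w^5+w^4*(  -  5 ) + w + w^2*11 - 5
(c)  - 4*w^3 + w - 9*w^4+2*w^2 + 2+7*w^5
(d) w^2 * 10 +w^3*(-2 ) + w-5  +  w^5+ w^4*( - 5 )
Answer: d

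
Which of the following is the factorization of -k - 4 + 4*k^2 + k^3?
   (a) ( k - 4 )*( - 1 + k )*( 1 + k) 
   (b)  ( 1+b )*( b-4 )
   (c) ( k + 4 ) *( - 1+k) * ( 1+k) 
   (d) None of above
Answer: c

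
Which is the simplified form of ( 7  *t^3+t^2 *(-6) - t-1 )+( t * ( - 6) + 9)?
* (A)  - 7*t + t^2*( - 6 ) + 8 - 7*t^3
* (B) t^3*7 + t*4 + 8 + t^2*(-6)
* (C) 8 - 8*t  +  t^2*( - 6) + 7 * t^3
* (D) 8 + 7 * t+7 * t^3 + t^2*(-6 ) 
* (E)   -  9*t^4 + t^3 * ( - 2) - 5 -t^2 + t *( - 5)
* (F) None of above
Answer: F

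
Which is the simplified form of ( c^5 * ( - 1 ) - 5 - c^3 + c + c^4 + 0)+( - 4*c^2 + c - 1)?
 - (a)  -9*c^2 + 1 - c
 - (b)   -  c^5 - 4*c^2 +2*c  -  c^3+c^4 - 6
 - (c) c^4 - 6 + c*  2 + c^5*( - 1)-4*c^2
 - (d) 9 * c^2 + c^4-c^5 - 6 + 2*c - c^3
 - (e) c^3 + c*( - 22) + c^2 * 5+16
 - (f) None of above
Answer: b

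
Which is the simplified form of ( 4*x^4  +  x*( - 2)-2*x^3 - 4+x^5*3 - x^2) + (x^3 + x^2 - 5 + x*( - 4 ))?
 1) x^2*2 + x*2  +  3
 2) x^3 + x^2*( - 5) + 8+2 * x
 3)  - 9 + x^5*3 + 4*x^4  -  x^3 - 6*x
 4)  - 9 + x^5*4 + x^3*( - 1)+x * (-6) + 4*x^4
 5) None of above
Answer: 3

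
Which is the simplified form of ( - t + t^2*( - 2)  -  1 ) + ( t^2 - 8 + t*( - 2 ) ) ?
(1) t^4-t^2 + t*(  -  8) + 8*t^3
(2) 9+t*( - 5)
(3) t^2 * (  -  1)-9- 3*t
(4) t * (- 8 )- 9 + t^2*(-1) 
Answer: 3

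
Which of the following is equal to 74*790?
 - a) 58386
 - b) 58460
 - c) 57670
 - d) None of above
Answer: b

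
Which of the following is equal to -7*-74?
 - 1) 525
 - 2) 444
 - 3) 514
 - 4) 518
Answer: 4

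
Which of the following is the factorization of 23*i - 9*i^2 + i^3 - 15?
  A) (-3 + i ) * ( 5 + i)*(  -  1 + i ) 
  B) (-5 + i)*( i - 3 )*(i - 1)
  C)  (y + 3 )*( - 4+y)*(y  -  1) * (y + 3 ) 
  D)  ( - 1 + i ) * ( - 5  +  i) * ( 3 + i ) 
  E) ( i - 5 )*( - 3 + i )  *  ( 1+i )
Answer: B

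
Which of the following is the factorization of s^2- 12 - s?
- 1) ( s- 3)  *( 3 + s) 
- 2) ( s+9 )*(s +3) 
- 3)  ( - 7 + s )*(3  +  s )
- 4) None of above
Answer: 4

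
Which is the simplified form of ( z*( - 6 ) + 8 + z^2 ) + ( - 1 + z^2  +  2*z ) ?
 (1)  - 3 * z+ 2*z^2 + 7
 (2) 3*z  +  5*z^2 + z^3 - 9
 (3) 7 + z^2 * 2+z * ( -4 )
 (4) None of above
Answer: 3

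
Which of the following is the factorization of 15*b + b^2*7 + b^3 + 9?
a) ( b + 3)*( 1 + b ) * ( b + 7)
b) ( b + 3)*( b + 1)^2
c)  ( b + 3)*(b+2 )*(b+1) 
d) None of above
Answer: d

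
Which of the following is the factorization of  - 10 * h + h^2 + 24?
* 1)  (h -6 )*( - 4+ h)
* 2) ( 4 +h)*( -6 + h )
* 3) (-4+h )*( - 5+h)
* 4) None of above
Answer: 1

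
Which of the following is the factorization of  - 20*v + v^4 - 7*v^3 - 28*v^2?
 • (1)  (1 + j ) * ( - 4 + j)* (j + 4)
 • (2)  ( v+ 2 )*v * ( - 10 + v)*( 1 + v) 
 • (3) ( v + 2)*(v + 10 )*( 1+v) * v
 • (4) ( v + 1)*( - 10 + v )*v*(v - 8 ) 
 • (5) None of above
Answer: 2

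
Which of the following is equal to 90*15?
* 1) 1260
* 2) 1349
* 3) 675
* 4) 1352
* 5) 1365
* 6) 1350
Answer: 6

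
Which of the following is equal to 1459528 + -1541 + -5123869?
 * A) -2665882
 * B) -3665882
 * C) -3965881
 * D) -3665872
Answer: B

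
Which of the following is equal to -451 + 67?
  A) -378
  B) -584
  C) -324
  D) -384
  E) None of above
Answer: D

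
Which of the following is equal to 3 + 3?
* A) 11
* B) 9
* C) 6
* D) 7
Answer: C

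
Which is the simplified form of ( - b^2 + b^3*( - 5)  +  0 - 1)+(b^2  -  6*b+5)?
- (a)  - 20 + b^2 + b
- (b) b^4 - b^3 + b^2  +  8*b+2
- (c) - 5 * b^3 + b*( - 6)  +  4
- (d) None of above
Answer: c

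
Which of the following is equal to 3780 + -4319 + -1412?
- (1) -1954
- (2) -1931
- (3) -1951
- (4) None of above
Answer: 3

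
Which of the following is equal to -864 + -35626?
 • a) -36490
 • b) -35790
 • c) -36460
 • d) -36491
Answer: a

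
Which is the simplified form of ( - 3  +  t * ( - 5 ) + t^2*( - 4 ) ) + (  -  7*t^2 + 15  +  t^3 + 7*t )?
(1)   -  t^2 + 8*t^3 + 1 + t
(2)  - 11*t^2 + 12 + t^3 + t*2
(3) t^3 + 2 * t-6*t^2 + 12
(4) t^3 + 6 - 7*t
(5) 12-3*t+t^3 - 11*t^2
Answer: 2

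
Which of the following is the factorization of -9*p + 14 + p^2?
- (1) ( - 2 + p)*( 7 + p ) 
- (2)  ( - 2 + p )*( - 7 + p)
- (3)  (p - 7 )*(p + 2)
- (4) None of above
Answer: 2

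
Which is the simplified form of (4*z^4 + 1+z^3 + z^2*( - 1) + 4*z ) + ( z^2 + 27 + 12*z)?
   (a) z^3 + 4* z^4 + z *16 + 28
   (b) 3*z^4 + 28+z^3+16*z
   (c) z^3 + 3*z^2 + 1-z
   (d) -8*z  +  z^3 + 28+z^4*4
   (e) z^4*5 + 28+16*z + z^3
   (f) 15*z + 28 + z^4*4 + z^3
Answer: a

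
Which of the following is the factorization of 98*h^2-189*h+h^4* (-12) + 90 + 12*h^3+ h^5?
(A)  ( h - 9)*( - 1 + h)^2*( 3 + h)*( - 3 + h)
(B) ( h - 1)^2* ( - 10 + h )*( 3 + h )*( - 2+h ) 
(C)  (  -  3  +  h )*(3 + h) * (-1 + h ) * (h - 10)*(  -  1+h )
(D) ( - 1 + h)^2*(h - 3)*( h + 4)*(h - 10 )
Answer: C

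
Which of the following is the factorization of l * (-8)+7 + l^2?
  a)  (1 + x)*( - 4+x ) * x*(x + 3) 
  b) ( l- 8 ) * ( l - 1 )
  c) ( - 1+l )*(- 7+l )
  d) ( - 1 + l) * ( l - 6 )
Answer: c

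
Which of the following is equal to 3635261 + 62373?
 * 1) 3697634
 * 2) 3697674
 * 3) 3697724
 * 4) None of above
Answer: 1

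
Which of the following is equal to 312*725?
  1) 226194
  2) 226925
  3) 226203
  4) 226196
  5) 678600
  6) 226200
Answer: 6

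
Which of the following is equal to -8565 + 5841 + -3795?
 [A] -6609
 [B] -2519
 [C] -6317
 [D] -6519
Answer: D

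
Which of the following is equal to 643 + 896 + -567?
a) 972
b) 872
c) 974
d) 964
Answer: a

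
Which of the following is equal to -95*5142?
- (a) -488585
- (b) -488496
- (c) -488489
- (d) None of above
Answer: d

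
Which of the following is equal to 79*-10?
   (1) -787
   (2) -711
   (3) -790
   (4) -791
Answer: 3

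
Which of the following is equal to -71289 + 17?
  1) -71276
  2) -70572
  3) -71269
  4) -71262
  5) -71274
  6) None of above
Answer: 6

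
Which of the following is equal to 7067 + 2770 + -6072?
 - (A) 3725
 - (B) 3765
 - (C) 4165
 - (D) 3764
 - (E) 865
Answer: B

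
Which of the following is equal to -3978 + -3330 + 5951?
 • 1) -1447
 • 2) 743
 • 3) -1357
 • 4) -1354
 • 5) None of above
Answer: 3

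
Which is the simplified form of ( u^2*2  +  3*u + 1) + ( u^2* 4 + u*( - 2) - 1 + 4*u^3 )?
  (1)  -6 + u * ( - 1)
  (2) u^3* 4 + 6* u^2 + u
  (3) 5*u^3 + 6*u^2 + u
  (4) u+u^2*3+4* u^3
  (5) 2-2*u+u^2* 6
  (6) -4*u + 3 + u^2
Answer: 2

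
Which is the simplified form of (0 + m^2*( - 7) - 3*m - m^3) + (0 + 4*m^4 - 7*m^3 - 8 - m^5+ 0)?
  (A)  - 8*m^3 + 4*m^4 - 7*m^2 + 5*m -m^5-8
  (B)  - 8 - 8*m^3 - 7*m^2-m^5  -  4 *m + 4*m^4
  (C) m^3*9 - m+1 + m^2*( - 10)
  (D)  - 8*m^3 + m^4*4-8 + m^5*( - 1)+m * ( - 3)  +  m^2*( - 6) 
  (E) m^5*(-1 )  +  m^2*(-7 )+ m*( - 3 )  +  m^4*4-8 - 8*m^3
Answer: E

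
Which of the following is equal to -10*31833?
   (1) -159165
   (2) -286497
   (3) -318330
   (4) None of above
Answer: 3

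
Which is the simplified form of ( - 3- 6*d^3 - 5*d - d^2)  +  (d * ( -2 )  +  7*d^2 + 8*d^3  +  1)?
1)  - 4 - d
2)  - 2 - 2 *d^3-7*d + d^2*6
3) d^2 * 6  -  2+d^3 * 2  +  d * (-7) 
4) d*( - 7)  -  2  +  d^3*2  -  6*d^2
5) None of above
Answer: 3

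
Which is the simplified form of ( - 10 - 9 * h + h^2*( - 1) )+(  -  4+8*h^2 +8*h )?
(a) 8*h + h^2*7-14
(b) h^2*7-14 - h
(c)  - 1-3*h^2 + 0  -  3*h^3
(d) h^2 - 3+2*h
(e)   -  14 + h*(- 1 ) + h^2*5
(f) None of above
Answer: b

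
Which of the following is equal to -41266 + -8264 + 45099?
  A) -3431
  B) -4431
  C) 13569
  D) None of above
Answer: B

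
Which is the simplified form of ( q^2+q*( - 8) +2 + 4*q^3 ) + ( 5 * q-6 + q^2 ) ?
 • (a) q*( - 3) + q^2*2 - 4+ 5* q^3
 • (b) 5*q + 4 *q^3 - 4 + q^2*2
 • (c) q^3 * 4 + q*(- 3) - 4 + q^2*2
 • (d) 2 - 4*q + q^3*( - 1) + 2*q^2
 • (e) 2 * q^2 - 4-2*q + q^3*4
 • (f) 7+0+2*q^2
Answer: c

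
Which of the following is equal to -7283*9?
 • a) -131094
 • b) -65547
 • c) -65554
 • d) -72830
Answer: b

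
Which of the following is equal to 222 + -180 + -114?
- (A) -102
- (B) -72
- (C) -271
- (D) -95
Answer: B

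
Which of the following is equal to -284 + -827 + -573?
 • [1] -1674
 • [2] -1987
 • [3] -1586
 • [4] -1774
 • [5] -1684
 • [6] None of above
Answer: 5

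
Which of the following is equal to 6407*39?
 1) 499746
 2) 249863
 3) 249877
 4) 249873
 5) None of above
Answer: 4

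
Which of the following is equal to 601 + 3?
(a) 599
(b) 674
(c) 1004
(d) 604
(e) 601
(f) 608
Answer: d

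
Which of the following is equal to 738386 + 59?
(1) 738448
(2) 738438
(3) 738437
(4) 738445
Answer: 4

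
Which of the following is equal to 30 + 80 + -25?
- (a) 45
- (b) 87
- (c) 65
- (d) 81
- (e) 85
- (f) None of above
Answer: e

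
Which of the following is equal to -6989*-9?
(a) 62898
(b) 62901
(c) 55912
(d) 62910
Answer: b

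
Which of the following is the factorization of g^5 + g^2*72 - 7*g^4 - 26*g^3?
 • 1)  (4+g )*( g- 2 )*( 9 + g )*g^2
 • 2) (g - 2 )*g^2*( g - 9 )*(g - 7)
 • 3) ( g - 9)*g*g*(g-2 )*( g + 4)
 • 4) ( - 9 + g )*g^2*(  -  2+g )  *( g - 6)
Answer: 3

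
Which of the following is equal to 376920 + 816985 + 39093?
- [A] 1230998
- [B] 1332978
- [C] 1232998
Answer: C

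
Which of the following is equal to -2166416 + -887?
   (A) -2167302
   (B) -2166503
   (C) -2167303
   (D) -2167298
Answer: C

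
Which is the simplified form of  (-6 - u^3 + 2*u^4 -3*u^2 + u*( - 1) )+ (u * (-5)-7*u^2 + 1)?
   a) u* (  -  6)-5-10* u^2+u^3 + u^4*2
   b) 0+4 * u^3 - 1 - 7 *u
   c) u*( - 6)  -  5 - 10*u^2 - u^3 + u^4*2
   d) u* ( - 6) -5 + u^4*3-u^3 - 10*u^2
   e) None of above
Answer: c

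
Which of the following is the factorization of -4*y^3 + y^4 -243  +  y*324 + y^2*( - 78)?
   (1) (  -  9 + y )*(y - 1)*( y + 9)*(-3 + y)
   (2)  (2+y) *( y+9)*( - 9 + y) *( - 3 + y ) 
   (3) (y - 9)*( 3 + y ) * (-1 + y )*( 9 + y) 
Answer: 1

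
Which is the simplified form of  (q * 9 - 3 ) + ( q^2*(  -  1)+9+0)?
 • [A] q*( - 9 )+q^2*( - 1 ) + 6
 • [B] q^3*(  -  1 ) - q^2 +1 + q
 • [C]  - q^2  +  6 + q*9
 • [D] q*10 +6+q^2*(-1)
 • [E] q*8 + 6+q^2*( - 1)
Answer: C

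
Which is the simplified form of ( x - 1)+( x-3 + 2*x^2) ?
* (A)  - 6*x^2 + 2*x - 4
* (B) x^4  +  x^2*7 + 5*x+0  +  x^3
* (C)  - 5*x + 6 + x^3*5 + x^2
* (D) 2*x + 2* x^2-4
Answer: D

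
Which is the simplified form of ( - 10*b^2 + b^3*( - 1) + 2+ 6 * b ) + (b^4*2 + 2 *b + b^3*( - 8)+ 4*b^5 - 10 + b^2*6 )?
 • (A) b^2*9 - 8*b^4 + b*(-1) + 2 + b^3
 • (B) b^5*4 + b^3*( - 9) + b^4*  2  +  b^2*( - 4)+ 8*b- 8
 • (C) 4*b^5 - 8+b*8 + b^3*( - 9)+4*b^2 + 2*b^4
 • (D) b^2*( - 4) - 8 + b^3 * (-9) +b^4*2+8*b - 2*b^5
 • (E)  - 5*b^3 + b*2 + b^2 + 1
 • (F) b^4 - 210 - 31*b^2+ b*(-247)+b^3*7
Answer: B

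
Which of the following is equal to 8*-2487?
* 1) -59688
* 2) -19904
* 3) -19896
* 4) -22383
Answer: 3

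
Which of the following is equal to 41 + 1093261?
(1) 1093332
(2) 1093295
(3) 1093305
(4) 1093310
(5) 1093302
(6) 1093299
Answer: 5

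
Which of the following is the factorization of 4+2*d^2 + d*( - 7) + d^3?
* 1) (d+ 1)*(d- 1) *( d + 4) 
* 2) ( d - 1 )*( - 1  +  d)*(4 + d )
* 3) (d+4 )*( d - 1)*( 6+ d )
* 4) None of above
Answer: 2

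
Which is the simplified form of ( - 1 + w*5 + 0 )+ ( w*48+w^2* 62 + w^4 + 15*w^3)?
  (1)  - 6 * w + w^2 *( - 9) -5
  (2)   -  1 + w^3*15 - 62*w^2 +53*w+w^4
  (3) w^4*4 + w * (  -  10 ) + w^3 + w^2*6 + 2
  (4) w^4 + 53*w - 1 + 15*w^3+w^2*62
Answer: 4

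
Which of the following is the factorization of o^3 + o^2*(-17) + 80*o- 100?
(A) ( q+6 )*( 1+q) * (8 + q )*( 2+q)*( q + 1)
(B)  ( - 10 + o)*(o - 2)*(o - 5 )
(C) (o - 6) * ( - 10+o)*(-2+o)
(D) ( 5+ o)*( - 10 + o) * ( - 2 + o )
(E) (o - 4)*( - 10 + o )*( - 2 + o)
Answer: B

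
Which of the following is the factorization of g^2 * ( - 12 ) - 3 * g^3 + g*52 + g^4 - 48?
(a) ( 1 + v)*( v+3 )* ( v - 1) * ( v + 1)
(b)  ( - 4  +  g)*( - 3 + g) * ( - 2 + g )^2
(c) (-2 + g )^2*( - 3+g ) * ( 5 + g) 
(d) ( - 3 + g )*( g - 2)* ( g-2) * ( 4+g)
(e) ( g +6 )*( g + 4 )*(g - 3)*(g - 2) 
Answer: d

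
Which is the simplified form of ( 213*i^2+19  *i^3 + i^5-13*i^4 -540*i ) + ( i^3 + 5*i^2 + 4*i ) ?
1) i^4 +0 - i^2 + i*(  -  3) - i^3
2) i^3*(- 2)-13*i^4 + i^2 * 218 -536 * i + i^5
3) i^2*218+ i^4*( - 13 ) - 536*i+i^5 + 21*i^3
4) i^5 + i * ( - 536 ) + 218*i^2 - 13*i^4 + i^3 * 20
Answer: 4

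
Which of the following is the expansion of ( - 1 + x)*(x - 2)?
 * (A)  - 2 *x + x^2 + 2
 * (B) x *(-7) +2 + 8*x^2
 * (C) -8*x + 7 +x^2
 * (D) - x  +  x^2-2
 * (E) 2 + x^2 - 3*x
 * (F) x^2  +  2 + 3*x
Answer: E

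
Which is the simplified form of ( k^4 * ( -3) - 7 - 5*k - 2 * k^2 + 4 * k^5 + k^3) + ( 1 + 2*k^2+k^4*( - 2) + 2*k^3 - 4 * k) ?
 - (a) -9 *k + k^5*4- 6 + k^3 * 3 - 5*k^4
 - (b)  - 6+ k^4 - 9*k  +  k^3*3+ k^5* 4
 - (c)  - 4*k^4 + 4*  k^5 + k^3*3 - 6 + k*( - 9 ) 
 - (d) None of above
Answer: a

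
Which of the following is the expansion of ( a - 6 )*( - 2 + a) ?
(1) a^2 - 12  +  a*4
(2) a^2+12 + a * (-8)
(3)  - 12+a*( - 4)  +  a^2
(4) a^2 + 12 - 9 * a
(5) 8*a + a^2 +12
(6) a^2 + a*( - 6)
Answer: 2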